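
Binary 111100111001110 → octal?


Group into 3-bit groups: 111100111001110
  111 = 7
  100 = 4
  111 = 7
  001 = 1
  110 = 6
= 0o74716


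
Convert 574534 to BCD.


Each digit → 4-bit binary:
  5 → 0101
  7 → 0111
  4 → 0100
  5 → 0101
  3 → 0011
  4 → 0100
= 0101 0111 0100 0101 0011 0100


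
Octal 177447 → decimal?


Positional values:
Position 0: 7 × 8^0 = 7
Position 1: 4 × 8^1 = 32
Position 2: 4 × 8^2 = 256
Position 3: 7 × 8^3 = 3584
Position 4: 7 × 8^4 = 28672
Position 5: 1 × 8^5 = 32768
Sum = 7 + 32 + 256 + 3584 + 28672 + 32768
= 65319


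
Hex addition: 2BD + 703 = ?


Align and add column by column (LSB to MSB, each column mod 16 with carry):
  02BD
+ 0703
  ----
  col 0: D(13) + 3(3) + 0 (carry in) = 16 → 0(0), carry out 1
  col 1: B(11) + 0(0) + 1 (carry in) = 12 → C(12), carry out 0
  col 2: 2(2) + 7(7) + 0 (carry in) = 9 → 9(9), carry out 0
  col 3: 0(0) + 0(0) + 0 (carry in) = 0 → 0(0), carry out 0
Reading digits MSB→LSB: 09C0
Strip leading zeros: 9C0
= 0x9C0


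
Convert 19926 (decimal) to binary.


Divide by 2 repeatedly:
19926 ÷ 2 = 9963 remainder 0
9963 ÷ 2 = 4981 remainder 1
4981 ÷ 2 = 2490 remainder 1
2490 ÷ 2 = 1245 remainder 0
1245 ÷ 2 = 622 remainder 1
622 ÷ 2 = 311 remainder 0
311 ÷ 2 = 155 remainder 1
155 ÷ 2 = 77 remainder 1
77 ÷ 2 = 38 remainder 1
38 ÷ 2 = 19 remainder 0
19 ÷ 2 = 9 remainder 1
9 ÷ 2 = 4 remainder 1
4 ÷ 2 = 2 remainder 0
2 ÷ 2 = 1 remainder 0
1 ÷ 2 = 0 remainder 1
Reading remainders bottom-up:
= 100110111010110


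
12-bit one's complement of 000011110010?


Original: 000011110010
Invert all bits:
  bit 0: 0 → 1
  bit 1: 0 → 1
  bit 2: 0 → 1
  bit 3: 0 → 1
  bit 4: 1 → 0
  bit 5: 1 → 0
  bit 6: 1 → 0
  bit 7: 1 → 0
  bit 8: 0 → 1
  bit 9: 0 → 1
  bit 10: 1 → 0
  bit 11: 0 → 1
= 111100001101


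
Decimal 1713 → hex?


Divide by 16 repeatedly:
1713 ÷ 16 = 107 remainder 1 (1)
107 ÷ 16 = 6 remainder 11 (B)
6 ÷ 16 = 0 remainder 6 (6)
Reading remainders bottom-up:
= 0x6B1


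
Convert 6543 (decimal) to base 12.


Divide by 12 repeatedly:
6543 ÷ 12 = 545 remainder 3
545 ÷ 12 = 45 remainder 5
45 ÷ 12 = 3 remainder 9
3 ÷ 12 = 0 remainder 3
Reading remainders bottom-up:
= 3953


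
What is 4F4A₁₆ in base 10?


Positional values:
Position 0: A × 16^0 = 10 × 1 = 10
Position 1: 4 × 16^1 = 4 × 16 = 64
Position 2: F × 16^2 = 15 × 256 = 3840
Position 3: 4 × 16^3 = 4 × 4096 = 16384
Sum = 10 + 64 + 3840 + 16384
= 20298


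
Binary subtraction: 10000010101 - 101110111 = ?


Align and subtract column by column (LSB to MSB, borrowing when needed):
  10000010101
- 00101110111
  -----------
  col 0: (1 - 0 borrow-in) - 1 → 1 - 1 = 0, borrow out 0
  col 1: (0 - 0 borrow-in) - 1 → borrow from next column: (0+2) - 1 = 1, borrow out 1
  col 2: (1 - 1 borrow-in) - 1 → borrow from next column: (0+2) - 1 = 1, borrow out 1
  col 3: (0 - 1 borrow-in) - 0 → borrow from next column: (-1+2) - 0 = 1, borrow out 1
  col 4: (1 - 1 borrow-in) - 1 → borrow from next column: (0+2) - 1 = 1, borrow out 1
  col 5: (0 - 1 borrow-in) - 1 → borrow from next column: (-1+2) - 1 = 0, borrow out 1
  col 6: (0 - 1 borrow-in) - 1 → borrow from next column: (-1+2) - 1 = 0, borrow out 1
  col 7: (0 - 1 borrow-in) - 0 → borrow from next column: (-1+2) - 0 = 1, borrow out 1
  col 8: (0 - 1 borrow-in) - 1 → borrow from next column: (-1+2) - 1 = 0, borrow out 1
  col 9: (0 - 1 borrow-in) - 0 → borrow from next column: (-1+2) - 0 = 1, borrow out 1
  col 10: (1 - 1 borrow-in) - 0 → 0 - 0 = 0, borrow out 0
Reading bits MSB→LSB: 01010011110
Strip leading zeros: 1010011110
= 1010011110


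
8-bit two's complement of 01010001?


Original: 01010001
Step 1 - Invert all bits: 10101110
Step 2 - Add 1: 10101110 + 1
= 10101111 (represents -81)


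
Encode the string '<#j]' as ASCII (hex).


String: '<#j]'  (4 characters)
Per-character ASCII lookup:
  '<': special character: '<' = 60 → 0x3C
  '#': special character: '#' = 35 → 0x23
  'j': lowercase starts at 97: 'j' = 97 + 9 = 106 → 0x6A
  ']': special character: ']' = 93 → 0x5D
= 0x3C 0x23 0x6A 0x5D


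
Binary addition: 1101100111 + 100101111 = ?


Align and add column by column (LSB to MSB, carry propagating):
  01101100111
+ 00100101111
  -----------
  col 0: 1 + 1 + 0 (carry in) = 2 → bit 0, carry out 1
  col 1: 1 + 1 + 1 (carry in) = 3 → bit 1, carry out 1
  col 2: 1 + 1 + 1 (carry in) = 3 → bit 1, carry out 1
  col 3: 0 + 1 + 1 (carry in) = 2 → bit 0, carry out 1
  col 4: 0 + 0 + 1 (carry in) = 1 → bit 1, carry out 0
  col 5: 1 + 1 + 0 (carry in) = 2 → bit 0, carry out 1
  col 6: 1 + 0 + 1 (carry in) = 2 → bit 0, carry out 1
  col 7: 0 + 0 + 1 (carry in) = 1 → bit 1, carry out 0
  col 8: 1 + 1 + 0 (carry in) = 2 → bit 0, carry out 1
  col 9: 1 + 0 + 1 (carry in) = 2 → bit 0, carry out 1
  col 10: 0 + 0 + 1 (carry in) = 1 → bit 1, carry out 0
Reading bits MSB→LSB: 10010010110
Strip leading zeros: 10010010110
= 10010010110


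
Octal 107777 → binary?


Each octal digit → 3 binary bits:
  1 = 001
  0 = 000
  7 = 111
  7 = 111
  7 = 111
  7 = 111
Concatenate: 001 000 111 111 111 111
= 001000111111111111


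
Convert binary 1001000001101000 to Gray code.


Binary: 1001000001101000
Gray code: G = B XOR (B >> 1)
B >> 1 = 0100100000110100
1001000001101000 XOR 0100100000110100:
  1 XOR 0 = 1
  0 XOR 1 = 1
  0 XOR 0 = 0
  1 XOR 0 = 1
  0 XOR 1 = 1
  0 XOR 0 = 0
  0 XOR 0 = 0
  0 XOR 0 = 0
  0 XOR 0 = 0
  1 XOR 0 = 1
  1 XOR 1 = 0
  0 XOR 1 = 1
  1 XOR 0 = 1
  0 XOR 1 = 1
  0 XOR 0 = 0
  0 XOR 0 = 0
= 1101100001011100


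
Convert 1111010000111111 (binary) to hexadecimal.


Group into 4-bit nibbles: 1111010000111111
  1111 = F
  0100 = 4
  0011 = 3
  1111 = F
= 0xF43F


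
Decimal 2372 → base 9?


Divide by 9 repeatedly:
2372 ÷ 9 = 263 remainder 5
263 ÷ 9 = 29 remainder 2
29 ÷ 9 = 3 remainder 2
3 ÷ 9 = 0 remainder 3
Reading remainders bottom-up:
= 3225


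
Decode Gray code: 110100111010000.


Gray code: 110100111010000
MSB stays the same: 1
Each subsequent bit = prev_binary XOR current_gray:
  B[1] = 1 XOR 1 = 0
  B[2] = 0 XOR 0 = 0
  B[3] = 0 XOR 1 = 1
  B[4] = 1 XOR 0 = 1
  B[5] = 1 XOR 0 = 1
  B[6] = 1 XOR 1 = 0
  B[7] = 0 XOR 1 = 1
  B[8] = 1 XOR 1 = 0
  B[9] = 0 XOR 0 = 0
  B[10] = 0 XOR 1 = 1
  B[11] = 1 XOR 0 = 1
  B[12] = 1 XOR 0 = 1
  B[13] = 1 XOR 0 = 1
  B[14] = 1 XOR 0 = 1
= 100111010011111 (20127 decimal)


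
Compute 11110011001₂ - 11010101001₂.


Align and subtract column by column (LSB to MSB, borrowing when needed):
  11110011001
- 11010101001
  -----------
  col 0: (1 - 0 borrow-in) - 1 → 1 - 1 = 0, borrow out 0
  col 1: (0 - 0 borrow-in) - 0 → 0 - 0 = 0, borrow out 0
  col 2: (0 - 0 borrow-in) - 0 → 0 - 0 = 0, borrow out 0
  col 3: (1 - 0 borrow-in) - 1 → 1 - 1 = 0, borrow out 0
  col 4: (1 - 0 borrow-in) - 0 → 1 - 0 = 1, borrow out 0
  col 5: (0 - 0 borrow-in) - 1 → borrow from next column: (0+2) - 1 = 1, borrow out 1
  col 6: (0 - 1 borrow-in) - 0 → borrow from next column: (-1+2) - 0 = 1, borrow out 1
  col 7: (1 - 1 borrow-in) - 1 → borrow from next column: (0+2) - 1 = 1, borrow out 1
  col 8: (1 - 1 borrow-in) - 0 → 0 - 0 = 0, borrow out 0
  col 9: (1 - 0 borrow-in) - 1 → 1 - 1 = 0, borrow out 0
  col 10: (1 - 0 borrow-in) - 1 → 1 - 1 = 0, borrow out 0
Reading bits MSB→LSB: 00011110000
Strip leading zeros: 11110000
= 11110000


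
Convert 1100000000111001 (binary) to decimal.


Positional values:
Bit 0: 1 × 2^0 = 1
Bit 3: 1 × 2^3 = 8
Bit 4: 1 × 2^4 = 16
Bit 5: 1 × 2^5 = 32
Bit 14: 1 × 2^14 = 16384
Bit 15: 1 × 2^15 = 32768
Sum = 1 + 8 + 16 + 32 + 16384 + 32768
= 49209


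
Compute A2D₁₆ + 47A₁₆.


Align and add column by column (LSB to MSB, each column mod 16 with carry):
  0A2D
+ 047A
  ----
  col 0: D(13) + A(10) + 0 (carry in) = 23 → 7(7), carry out 1
  col 1: 2(2) + 7(7) + 1 (carry in) = 10 → A(10), carry out 0
  col 2: A(10) + 4(4) + 0 (carry in) = 14 → E(14), carry out 0
  col 3: 0(0) + 0(0) + 0 (carry in) = 0 → 0(0), carry out 0
Reading digits MSB→LSB: 0EA7
Strip leading zeros: EA7
= 0xEA7


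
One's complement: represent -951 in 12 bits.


Original: 001110110111
Invert all bits:
  bit 0: 0 → 1
  bit 1: 0 → 1
  bit 2: 1 → 0
  bit 3: 1 → 0
  bit 4: 1 → 0
  bit 5: 0 → 1
  bit 6: 1 → 0
  bit 7: 1 → 0
  bit 8: 0 → 1
  bit 9: 1 → 0
  bit 10: 1 → 0
  bit 11: 1 → 0
= 110001001000


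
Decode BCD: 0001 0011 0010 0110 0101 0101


Each 4-bit group → digit:
  0001 → 1
  0011 → 3
  0010 → 2
  0110 → 6
  0101 → 5
  0101 → 5
= 132655


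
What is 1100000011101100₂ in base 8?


Group into 3-bit groups: 001100000011101100
  001 = 1
  100 = 4
  000 = 0
  011 = 3
  101 = 5
  100 = 4
= 0o140354


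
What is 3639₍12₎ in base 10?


Positional values (base 12):
  9 × 12^0 = 9 × 1 = 9
  3 × 12^1 = 3 × 12 = 36
  6 × 12^2 = 6 × 144 = 864
  3 × 12^3 = 3 × 1728 = 5184
Sum = 9 + 36 + 864 + 5184
= 6093


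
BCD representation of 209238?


Each digit → 4-bit binary:
  2 → 0010
  0 → 0000
  9 → 1001
  2 → 0010
  3 → 0011
  8 → 1000
= 0010 0000 1001 0010 0011 1000


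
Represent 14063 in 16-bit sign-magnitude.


Sign bit: 0 (positive)
Magnitude: 14063 = 011011011101111
= 0011011011101111


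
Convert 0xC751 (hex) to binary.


Each hex digit → 4 binary bits:
  C = 1100
  7 = 0111
  5 = 0101
  1 = 0001
Concatenate: 1100 0111 0101 0001
= 1100011101010001


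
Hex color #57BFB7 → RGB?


Hex: #57BFB7
R = 57₁₆ = 87
G = BF₁₆ = 191
B = B7₁₆ = 183
= RGB(87, 191, 183)


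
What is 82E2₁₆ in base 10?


Positional values:
Position 0: 2 × 16^0 = 2 × 1 = 2
Position 1: E × 16^1 = 14 × 16 = 224
Position 2: 2 × 16^2 = 2 × 256 = 512
Position 3: 8 × 16^3 = 8 × 4096 = 32768
Sum = 2 + 224 + 512 + 32768
= 33506


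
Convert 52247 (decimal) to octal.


Divide by 8 repeatedly:
52247 ÷ 8 = 6530 remainder 7
6530 ÷ 8 = 816 remainder 2
816 ÷ 8 = 102 remainder 0
102 ÷ 8 = 12 remainder 6
12 ÷ 8 = 1 remainder 4
1 ÷ 8 = 0 remainder 1
Reading remainders bottom-up:
= 0o146027


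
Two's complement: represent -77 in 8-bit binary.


Original: 01001101
Step 1 - Invert all bits: 10110010
Step 2 - Add 1: 10110010 + 1
= 10110011 (represents -77)


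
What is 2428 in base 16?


Divide by 16 repeatedly:
2428 ÷ 16 = 151 remainder 12 (C)
151 ÷ 16 = 9 remainder 7 (7)
9 ÷ 16 = 0 remainder 9 (9)
Reading remainders bottom-up:
= 0x97C


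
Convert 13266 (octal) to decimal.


Positional values:
Position 0: 6 × 8^0 = 6
Position 1: 6 × 8^1 = 48
Position 2: 2 × 8^2 = 128
Position 3: 3 × 8^3 = 1536
Position 4: 1 × 8^4 = 4096
Sum = 6 + 48 + 128 + 1536 + 4096
= 5814


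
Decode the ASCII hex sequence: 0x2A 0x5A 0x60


Codes (hex): 0x2A 0x5A 0x60
Per-code ASCII lookup:
  0x2A = 42  (special character) → '*'
  0x5A = 90  (range 65-90: uppercase, 90 - 65 = 25) → 'Z'
  0x60 = 96  (special character) → '`'
= '*Z`'


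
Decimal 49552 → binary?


Divide by 2 repeatedly:
49552 ÷ 2 = 24776 remainder 0
24776 ÷ 2 = 12388 remainder 0
12388 ÷ 2 = 6194 remainder 0
6194 ÷ 2 = 3097 remainder 0
3097 ÷ 2 = 1548 remainder 1
1548 ÷ 2 = 774 remainder 0
774 ÷ 2 = 387 remainder 0
387 ÷ 2 = 193 remainder 1
193 ÷ 2 = 96 remainder 1
96 ÷ 2 = 48 remainder 0
48 ÷ 2 = 24 remainder 0
24 ÷ 2 = 12 remainder 0
12 ÷ 2 = 6 remainder 0
6 ÷ 2 = 3 remainder 0
3 ÷ 2 = 1 remainder 1
1 ÷ 2 = 0 remainder 1
Reading remainders bottom-up:
= 1100000110010000


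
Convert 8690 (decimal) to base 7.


Divide by 7 repeatedly:
8690 ÷ 7 = 1241 remainder 3
1241 ÷ 7 = 177 remainder 2
177 ÷ 7 = 25 remainder 2
25 ÷ 7 = 3 remainder 4
3 ÷ 7 = 0 remainder 3
Reading remainders bottom-up:
= 34223


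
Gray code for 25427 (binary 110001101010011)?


Binary: 110001101010011
Gray code: G = B XOR (B >> 1)
B >> 1 = 011000110101001
110001101010011 XOR 011000110101001:
  1 XOR 0 = 1
  1 XOR 1 = 0
  0 XOR 1 = 1
  0 XOR 0 = 0
  0 XOR 0 = 0
  1 XOR 0 = 1
  1 XOR 1 = 0
  0 XOR 1 = 1
  1 XOR 0 = 1
  0 XOR 1 = 1
  1 XOR 0 = 1
  0 XOR 1 = 1
  0 XOR 0 = 0
  1 XOR 0 = 1
  1 XOR 1 = 0
= 101001011111010


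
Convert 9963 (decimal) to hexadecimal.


Divide by 16 repeatedly:
9963 ÷ 16 = 622 remainder 11 (B)
622 ÷ 16 = 38 remainder 14 (E)
38 ÷ 16 = 2 remainder 6 (6)
2 ÷ 16 = 0 remainder 2 (2)
Reading remainders bottom-up:
= 0x26EB


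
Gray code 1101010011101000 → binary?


Gray code: 1101010011101000
MSB stays the same: 1
Each subsequent bit = prev_binary XOR current_gray:
  B[1] = 1 XOR 1 = 0
  B[2] = 0 XOR 0 = 0
  B[3] = 0 XOR 1 = 1
  B[4] = 1 XOR 0 = 1
  B[5] = 1 XOR 1 = 0
  B[6] = 0 XOR 0 = 0
  B[7] = 0 XOR 0 = 0
  B[8] = 0 XOR 1 = 1
  B[9] = 1 XOR 1 = 0
  B[10] = 0 XOR 1 = 1
  B[11] = 1 XOR 0 = 1
  B[12] = 1 XOR 1 = 0
  B[13] = 0 XOR 0 = 0
  B[14] = 0 XOR 0 = 0
  B[15] = 0 XOR 0 = 0
= 1001100010110000 (39088 decimal)


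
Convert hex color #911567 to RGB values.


Hex: #911567
R = 91₁₆ = 145
G = 15₁₆ = 21
B = 67₁₆ = 103
= RGB(145, 21, 103)


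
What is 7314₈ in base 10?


Positional values:
Position 0: 4 × 8^0 = 4
Position 1: 1 × 8^1 = 8
Position 2: 3 × 8^2 = 192
Position 3: 7 × 8^3 = 3584
Sum = 4 + 8 + 192 + 3584
= 3788


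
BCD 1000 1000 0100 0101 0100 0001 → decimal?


Each 4-bit group → digit:
  1000 → 8
  1000 → 8
  0100 → 4
  0101 → 5
  0100 → 4
  0001 → 1
= 884541


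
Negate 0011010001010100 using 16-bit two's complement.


Original: 0011010001010100
Step 1 - Invert all bits: 1100101110101011
Step 2 - Add 1: 1100101110101011 + 1
= 1100101110101100 (represents -13396)


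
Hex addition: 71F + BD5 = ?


Align and add column by column (LSB to MSB, each column mod 16 with carry):
  071F
+ 0BD5
  ----
  col 0: F(15) + 5(5) + 0 (carry in) = 20 → 4(4), carry out 1
  col 1: 1(1) + D(13) + 1 (carry in) = 15 → F(15), carry out 0
  col 2: 7(7) + B(11) + 0 (carry in) = 18 → 2(2), carry out 1
  col 3: 0(0) + 0(0) + 1 (carry in) = 1 → 1(1), carry out 0
Reading digits MSB→LSB: 12F4
Strip leading zeros: 12F4
= 0x12F4


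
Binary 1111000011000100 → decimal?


Positional values:
Bit 2: 1 × 2^2 = 4
Bit 6: 1 × 2^6 = 64
Bit 7: 1 × 2^7 = 128
Bit 12: 1 × 2^12 = 4096
Bit 13: 1 × 2^13 = 8192
Bit 14: 1 × 2^14 = 16384
Bit 15: 1 × 2^15 = 32768
Sum = 4 + 64 + 128 + 4096 + 8192 + 16384 + 32768
= 61636


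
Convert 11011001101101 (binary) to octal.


Group into 3-bit groups: 011011001101101
  011 = 3
  011 = 3
  001 = 1
  101 = 5
  101 = 5
= 0o33155


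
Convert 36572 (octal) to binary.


Each octal digit → 3 binary bits:
  3 = 011
  6 = 110
  5 = 101
  7 = 111
  2 = 010
Concatenate: 011 110 101 111 010
= 011110101111010


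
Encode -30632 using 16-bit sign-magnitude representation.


Sign bit: 1 (negative)
Magnitude: 30632 = 111011110101000
= 1111011110101000


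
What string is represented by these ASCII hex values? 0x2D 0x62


Codes (hex): 0x2D 0x62
Per-code ASCII lookup:
  0x2D = 45  (special character) → '-'
  0x62 = 98  (range 97-122: lowercase, 98 - 97 = 1) → 'b'
= '-b'


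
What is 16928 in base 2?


Divide by 2 repeatedly:
16928 ÷ 2 = 8464 remainder 0
8464 ÷ 2 = 4232 remainder 0
4232 ÷ 2 = 2116 remainder 0
2116 ÷ 2 = 1058 remainder 0
1058 ÷ 2 = 529 remainder 0
529 ÷ 2 = 264 remainder 1
264 ÷ 2 = 132 remainder 0
132 ÷ 2 = 66 remainder 0
66 ÷ 2 = 33 remainder 0
33 ÷ 2 = 16 remainder 1
16 ÷ 2 = 8 remainder 0
8 ÷ 2 = 4 remainder 0
4 ÷ 2 = 2 remainder 0
2 ÷ 2 = 1 remainder 0
1 ÷ 2 = 0 remainder 1
Reading remainders bottom-up:
= 100001000100000


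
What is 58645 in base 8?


Divide by 8 repeatedly:
58645 ÷ 8 = 7330 remainder 5
7330 ÷ 8 = 916 remainder 2
916 ÷ 8 = 114 remainder 4
114 ÷ 8 = 14 remainder 2
14 ÷ 8 = 1 remainder 6
1 ÷ 8 = 0 remainder 1
Reading remainders bottom-up:
= 0o162425


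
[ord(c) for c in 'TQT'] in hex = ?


String: 'TQT'  (3 characters)
Per-character ASCII lookup:
  'T': uppercase starts at 65: 'T' = 65 + 19 = 84 → 0x54
  'Q': uppercase starts at 65: 'Q' = 65 + 16 = 81 → 0x51
  'T': uppercase starts at 65: 'T' = 65 + 19 = 84 → 0x54
= 0x54 0x51 0x54


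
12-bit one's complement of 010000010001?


Original: 010000010001
Invert all bits:
  bit 0: 0 → 1
  bit 1: 1 → 0
  bit 2: 0 → 1
  bit 3: 0 → 1
  bit 4: 0 → 1
  bit 5: 0 → 1
  bit 6: 0 → 1
  bit 7: 1 → 0
  bit 8: 0 → 1
  bit 9: 0 → 1
  bit 10: 0 → 1
  bit 11: 1 → 0
= 101111101110


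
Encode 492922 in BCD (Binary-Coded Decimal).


Each digit → 4-bit binary:
  4 → 0100
  9 → 1001
  2 → 0010
  9 → 1001
  2 → 0010
  2 → 0010
= 0100 1001 0010 1001 0010 0010


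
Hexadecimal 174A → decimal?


Positional values:
Position 0: A × 16^0 = 10 × 1 = 10
Position 1: 4 × 16^1 = 4 × 16 = 64
Position 2: 7 × 16^2 = 7 × 256 = 1792
Position 3: 1 × 16^3 = 1 × 4096 = 4096
Sum = 10 + 64 + 1792 + 4096
= 5962


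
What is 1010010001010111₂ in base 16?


Group into 4-bit nibbles: 1010010001010111
  1010 = A
  0100 = 4
  0101 = 5
  0111 = 7
= 0xA457


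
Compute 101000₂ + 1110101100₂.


Align and add column by column (LSB to MSB, carry propagating):
  00000101000
+ 01110101100
  -----------
  col 0: 0 + 0 + 0 (carry in) = 0 → bit 0, carry out 0
  col 1: 0 + 0 + 0 (carry in) = 0 → bit 0, carry out 0
  col 2: 0 + 1 + 0 (carry in) = 1 → bit 1, carry out 0
  col 3: 1 + 1 + 0 (carry in) = 2 → bit 0, carry out 1
  col 4: 0 + 0 + 1 (carry in) = 1 → bit 1, carry out 0
  col 5: 1 + 1 + 0 (carry in) = 2 → bit 0, carry out 1
  col 6: 0 + 0 + 1 (carry in) = 1 → bit 1, carry out 0
  col 7: 0 + 1 + 0 (carry in) = 1 → bit 1, carry out 0
  col 8: 0 + 1 + 0 (carry in) = 1 → bit 1, carry out 0
  col 9: 0 + 1 + 0 (carry in) = 1 → bit 1, carry out 0
  col 10: 0 + 0 + 0 (carry in) = 0 → bit 0, carry out 0
Reading bits MSB→LSB: 01111010100
Strip leading zeros: 1111010100
= 1111010100


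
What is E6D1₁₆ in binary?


Each hex digit → 4 binary bits:
  E = 1110
  6 = 0110
  D = 1101
  1 = 0001
Concatenate: 1110 0110 1101 0001
= 1110011011010001


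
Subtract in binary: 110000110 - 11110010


Align and subtract column by column (LSB to MSB, borrowing when needed):
  110000110
- 011110010
  ---------
  col 0: (0 - 0 borrow-in) - 0 → 0 - 0 = 0, borrow out 0
  col 1: (1 - 0 borrow-in) - 1 → 1 - 1 = 0, borrow out 0
  col 2: (1 - 0 borrow-in) - 0 → 1 - 0 = 1, borrow out 0
  col 3: (0 - 0 borrow-in) - 0 → 0 - 0 = 0, borrow out 0
  col 4: (0 - 0 borrow-in) - 1 → borrow from next column: (0+2) - 1 = 1, borrow out 1
  col 5: (0 - 1 borrow-in) - 1 → borrow from next column: (-1+2) - 1 = 0, borrow out 1
  col 6: (0 - 1 borrow-in) - 1 → borrow from next column: (-1+2) - 1 = 0, borrow out 1
  col 7: (1 - 1 borrow-in) - 1 → borrow from next column: (0+2) - 1 = 1, borrow out 1
  col 8: (1 - 1 borrow-in) - 0 → 0 - 0 = 0, borrow out 0
Reading bits MSB→LSB: 010010100
Strip leading zeros: 10010100
= 10010100


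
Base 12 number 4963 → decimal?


Positional values (base 12):
  3 × 12^0 = 3 × 1 = 3
  6 × 12^1 = 6 × 12 = 72
  9 × 12^2 = 9 × 144 = 1296
  4 × 12^3 = 4 × 1728 = 6912
Sum = 3 + 72 + 1296 + 6912
= 8283


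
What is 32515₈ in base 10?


Positional values:
Position 0: 5 × 8^0 = 5
Position 1: 1 × 8^1 = 8
Position 2: 5 × 8^2 = 320
Position 3: 2 × 8^3 = 1024
Position 4: 3 × 8^4 = 12288
Sum = 5 + 8 + 320 + 1024 + 12288
= 13645


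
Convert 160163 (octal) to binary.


Each octal digit → 3 binary bits:
  1 = 001
  6 = 110
  0 = 000
  1 = 001
  6 = 110
  3 = 011
Concatenate: 001 110 000 001 110 011
= 001110000001110011


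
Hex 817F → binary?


Each hex digit → 4 binary bits:
  8 = 1000
  1 = 0001
  7 = 0111
  F = 1111
Concatenate: 1000 0001 0111 1111
= 1000000101111111


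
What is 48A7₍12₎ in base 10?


Positional values (base 12):
  7 × 12^0 = 7 × 1 = 7
  A × 12^1 = 10 × 12 = 120
  8 × 12^2 = 8 × 144 = 1152
  4 × 12^3 = 4 × 1728 = 6912
Sum = 7 + 120 + 1152 + 6912
= 8191


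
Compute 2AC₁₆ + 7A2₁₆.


Align and add column by column (LSB to MSB, each column mod 16 with carry):
  02AC
+ 07A2
  ----
  col 0: C(12) + 2(2) + 0 (carry in) = 14 → E(14), carry out 0
  col 1: A(10) + A(10) + 0 (carry in) = 20 → 4(4), carry out 1
  col 2: 2(2) + 7(7) + 1 (carry in) = 10 → A(10), carry out 0
  col 3: 0(0) + 0(0) + 0 (carry in) = 0 → 0(0), carry out 0
Reading digits MSB→LSB: 0A4E
Strip leading zeros: A4E
= 0xA4E


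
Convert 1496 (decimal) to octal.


Divide by 8 repeatedly:
1496 ÷ 8 = 187 remainder 0
187 ÷ 8 = 23 remainder 3
23 ÷ 8 = 2 remainder 7
2 ÷ 8 = 0 remainder 2
Reading remainders bottom-up:
= 0o2730


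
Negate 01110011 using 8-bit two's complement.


Original: 01110011
Step 1 - Invert all bits: 10001100
Step 2 - Add 1: 10001100 + 1
= 10001101 (represents -115)


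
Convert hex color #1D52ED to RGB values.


Hex: #1D52ED
R = 1D₁₆ = 29
G = 52₁₆ = 82
B = ED₁₆ = 237
= RGB(29, 82, 237)


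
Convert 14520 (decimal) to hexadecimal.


Divide by 16 repeatedly:
14520 ÷ 16 = 907 remainder 8 (8)
907 ÷ 16 = 56 remainder 11 (B)
56 ÷ 16 = 3 remainder 8 (8)
3 ÷ 16 = 0 remainder 3 (3)
Reading remainders bottom-up:
= 0x38B8


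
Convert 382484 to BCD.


Each digit → 4-bit binary:
  3 → 0011
  8 → 1000
  2 → 0010
  4 → 0100
  8 → 1000
  4 → 0100
= 0011 1000 0010 0100 1000 0100


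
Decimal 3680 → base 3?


Divide by 3 repeatedly:
3680 ÷ 3 = 1226 remainder 2
1226 ÷ 3 = 408 remainder 2
408 ÷ 3 = 136 remainder 0
136 ÷ 3 = 45 remainder 1
45 ÷ 3 = 15 remainder 0
15 ÷ 3 = 5 remainder 0
5 ÷ 3 = 1 remainder 2
1 ÷ 3 = 0 remainder 1
Reading remainders bottom-up:
= 12001022


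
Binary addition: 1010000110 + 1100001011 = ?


Align and add column by column (LSB to MSB, carry propagating):
  01010000110
+ 01100001011
  -----------
  col 0: 0 + 1 + 0 (carry in) = 1 → bit 1, carry out 0
  col 1: 1 + 1 + 0 (carry in) = 2 → bit 0, carry out 1
  col 2: 1 + 0 + 1 (carry in) = 2 → bit 0, carry out 1
  col 3: 0 + 1 + 1 (carry in) = 2 → bit 0, carry out 1
  col 4: 0 + 0 + 1 (carry in) = 1 → bit 1, carry out 0
  col 5: 0 + 0 + 0 (carry in) = 0 → bit 0, carry out 0
  col 6: 0 + 0 + 0 (carry in) = 0 → bit 0, carry out 0
  col 7: 1 + 0 + 0 (carry in) = 1 → bit 1, carry out 0
  col 8: 0 + 1 + 0 (carry in) = 1 → bit 1, carry out 0
  col 9: 1 + 1 + 0 (carry in) = 2 → bit 0, carry out 1
  col 10: 0 + 0 + 1 (carry in) = 1 → bit 1, carry out 0
Reading bits MSB→LSB: 10110010001
Strip leading zeros: 10110010001
= 10110010001


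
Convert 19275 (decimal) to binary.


Divide by 2 repeatedly:
19275 ÷ 2 = 9637 remainder 1
9637 ÷ 2 = 4818 remainder 1
4818 ÷ 2 = 2409 remainder 0
2409 ÷ 2 = 1204 remainder 1
1204 ÷ 2 = 602 remainder 0
602 ÷ 2 = 301 remainder 0
301 ÷ 2 = 150 remainder 1
150 ÷ 2 = 75 remainder 0
75 ÷ 2 = 37 remainder 1
37 ÷ 2 = 18 remainder 1
18 ÷ 2 = 9 remainder 0
9 ÷ 2 = 4 remainder 1
4 ÷ 2 = 2 remainder 0
2 ÷ 2 = 1 remainder 0
1 ÷ 2 = 0 remainder 1
Reading remainders bottom-up:
= 100101101001011


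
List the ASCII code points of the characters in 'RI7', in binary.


String: 'RI7'  (3 characters)
Per-character ASCII lookup:
  'R': uppercase starts at 65: 'R' = 65 + 17 = 82 → 1010010
  'I': uppercase starts at 65: 'I' = 65 + 8 = 73 → 1001001
  '7': digits start at 48: '7' = 48 + 7 = 55 → 110111
= 1010010 1001001 110111


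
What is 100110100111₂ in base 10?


Positional values:
Bit 0: 1 × 2^0 = 1
Bit 1: 1 × 2^1 = 2
Bit 2: 1 × 2^2 = 4
Bit 5: 1 × 2^5 = 32
Bit 7: 1 × 2^7 = 128
Bit 8: 1 × 2^8 = 256
Bit 11: 1 × 2^11 = 2048
Sum = 1 + 2 + 4 + 32 + 128 + 256 + 2048
= 2471


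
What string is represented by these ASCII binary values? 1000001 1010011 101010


Codes (binary): 1000001 1010011 101010
Per-code ASCII lookup:
  1000001 = 65  (range 65-90: uppercase, 65 - 65 = 0) → 'A'
  1010011 = 83  (range 65-90: uppercase, 83 - 65 = 18) → 'S'
  101010 = 42  (special character) → '*'
= 'AS*'


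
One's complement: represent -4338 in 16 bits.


Original: 0001000011110010
Invert all bits:
  bit 0: 0 → 1
  bit 1: 0 → 1
  bit 2: 0 → 1
  bit 3: 1 → 0
  bit 4: 0 → 1
  bit 5: 0 → 1
  bit 6: 0 → 1
  bit 7: 0 → 1
  bit 8: 1 → 0
  bit 9: 1 → 0
  bit 10: 1 → 0
  bit 11: 1 → 0
  bit 12: 0 → 1
  bit 13: 0 → 1
  bit 14: 1 → 0
  bit 15: 0 → 1
= 1110111100001101


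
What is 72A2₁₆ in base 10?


Positional values:
Position 0: 2 × 16^0 = 2 × 1 = 2
Position 1: A × 16^1 = 10 × 16 = 160
Position 2: 2 × 16^2 = 2 × 256 = 512
Position 3: 7 × 16^3 = 7 × 4096 = 28672
Sum = 2 + 160 + 512 + 28672
= 29346


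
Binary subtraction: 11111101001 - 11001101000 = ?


Align and subtract column by column (LSB to MSB, borrowing when needed):
  11111101001
- 11001101000
  -----------
  col 0: (1 - 0 borrow-in) - 0 → 1 - 0 = 1, borrow out 0
  col 1: (0 - 0 borrow-in) - 0 → 0 - 0 = 0, borrow out 0
  col 2: (0 - 0 borrow-in) - 0 → 0 - 0 = 0, borrow out 0
  col 3: (1 - 0 borrow-in) - 1 → 1 - 1 = 0, borrow out 0
  col 4: (0 - 0 borrow-in) - 0 → 0 - 0 = 0, borrow out 0
  col 5: (1 - 0 borrow-in) - 1 → 1 - 1 = 0, borrow out 0
  col 6: (1 - 0 borrow-in) - 1 → 1 - 1 = 0, borrow out 0
  col 7: (1 - 0 borrow-in) - 0 → 1 - 0 = 1, borrow out 0
  col 8: (1 - 0 borrow-in) - 0 → 1 - 0 = 1, borrow out 0
  col 9: (1 - 0 borrow-in) - 1 → 1 - 1 = 0, borrow out 0
  col 10: (1 - 0 borrow-in) - 1 → 1 - 1 = 0, borrow out 0
Reading bits MSB→LSB: 00110000001
Strip leading zeros: 110000001
= 110000001


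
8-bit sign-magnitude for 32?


Sign bit: 0 (positive)
Magnitude: 32 = 0100000
= 00100000


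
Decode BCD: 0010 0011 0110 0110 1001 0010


Each 4-bit group → digit:
  0010 → 2
  0011 → 3
  0110 → 6
  0110 → 6
  1001 → 9
  0010 → 2
= 236692


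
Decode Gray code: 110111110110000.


Gray code: 110111110110000
MSB stays the same: 1
Each subsequent bit = prev_binary XOR current_gray:
  B[1] = 1 XOR 1 = 0
  B[2] = 0 XOR 0 = 0
  B[3] = 0 XOR 1 = 1
  B[4] = 1 XOR 1 = 0
  B[5] = 0 XOR 1 = 1
  B[6] = 1 XOR 1 = 0
  B[7] = 0 XOR 1 = 1
  B[8] = 1 XOR 0 = 1
  B[9] = 1 XOR 1 = 0
  B[10] = 0 XOR 1 = 1
  B[11] = 1 XOR 0 = 1
  B[12] = 1 XOR 0 = 1
  B[13] = 1 XOR 0 = 1
  B[14] = 1 XOR 0 = 1
= 100101011011111 (19167 decimal)


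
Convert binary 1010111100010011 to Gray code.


Binary: 1010111100010011
Gray code: G = B XOR (B >> 1)
B >> 1 = 0101011110001001
1010111100010011 XOR 0101011110001001:
  1 XOR 0 = 1
  0 XOR 1 = 1
  1 XOR 0 = 1
  0 XOR 1 = 1
  1 XOR 0 = 1
  1 XOR 1 = 0
  1 XOR 1 = 0
  1 XOR 1 = 0
  0 XOR 1 = 1
  0 XOR 0 = 0
  0 XOR 0 = 0
  1 XOR 0 = 1
  0 XOR 1 = 1
  0 XOR 0 = 0
  1 XOR 0 = 1
  1 XOR 1 = 0
= 1111100010011010


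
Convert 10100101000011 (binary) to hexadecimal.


Group into 4-bit nibbles: 0010100101000011
  0010 = 2
  1001 = 9
  0100 = 4
  0011 = 3
= 0x2943


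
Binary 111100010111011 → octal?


Group into 3-bit groups: 111100010111011
  111 = 7
  100 = 4
  010 = 2
  111 = 7
  011 = 3
= 0o74273


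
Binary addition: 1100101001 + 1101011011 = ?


Align and add column by column (LSB to MSB, carry propagating):
  01100101001
+ 01101011011
  -----------
  col 0: 1 + 1 + 0 (carry in) = 2 → bit 0, carry out 1
  col 1: 0 + 1 + 1 (carry in) = 2 → bit 0, carry out 1
  col 2: 0 + 0 + 1 (carry in) = 1 → bit 1, carry out 0
  col 3: 1 + 1 + 0 (carry in) = 2 → bit 0, carry out 1
  col 4: 0 + 1 + 1 (carry in) = 2 → bit 0, carry out 1
  col 5: 1 + 0 + 1 (carry in) = 2 → bit 0, carry out 1
  col 6: 0 + 1 + 1 (carry in) = 2 → bit 0, carry out 1
  col 7: 0 + 0 + 1 (carry in) = 1 → bit 1, carry out 0
  col 8: 1 + 1 + 0 (carry in) = 2 → bit 0, carry out 1
  col 9: 1 + 1 + 1 (carry in) = 3 → bit 1, carry out 1
  col 10: 0 + 0 + 1 (carry in) = 1 → bit 1, carry out 0
Reading bits MSB→LSB: 11010000100
Strip leading zeros: 11010000100
= 11010000100


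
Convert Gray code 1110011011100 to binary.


Gray code: 1110011011100
MSB stays the same: 1
Each subsequent bit = prev_binary XOR current_gray:
  B[1] = 1 XOR 1 = 0
  B[2] = 0 XOR 1 = 1
  B[3] = 1 XOR 0 = 1
  B[4] = 1 XOR 0 = 1
  B[5] = 1 XOR 1 = 0
  B[6] = 0 XOR 1 = 1
  B[7] = 1 XOR 0 = 1
  B[8] = 1 XOR 1 = 0
  B[9] = 0 XOR 1 = 1
  B[10] = 1 XOR 1 = 0
  B[11] = 0 XOR 0 = 0
  B[12] = 0 XOR 0 = 0
= 1011101101000 (5992 decimal)


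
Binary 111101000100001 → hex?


Group into 4-bit nibbles: 0111101000100001
  0111 = 7
  1010 = A
  0010 = 2
  0001 = 1
= 0x7A21


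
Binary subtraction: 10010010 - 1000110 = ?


Align and subtract column by column (LSB to MSB, borrowing when needed):
  10010010
- 01000110
  --------
  col 0: (0 - 0 borrow-in) - 0 → 0 - 0 = 0, borrow out 0
  col 1: (1 - 0 borrow-in) - 1 → 1 - 1 = 0, borrow out 0
  col 2: (0 - 0 borrow-in) - 1 → borrow from next column: (0+2) - 1 = 1, borrow out 1
  col 3: (0 - 1 borrow-in) - 0 → borrow from next column: (-1+2) - 0 = 1, borrow out 1
  col 4: (1 - 1 borrow-in) - 0 → 0 - 0 = 0, borrow out 0
  col 5: (0 - 0 borrow-in) - 0 → 0 - 0 = 0, borrow out 0
  col 6: (0 - 0 borrow-in) - 1 → borrow from next column: (0+2) - 1 = 1, borrow out 1
  col 7: (1 - 1 borrow-in) - 0 → 0 - 0 = 0, borrow out 0
Reading bits MSB→LSB: 01001100
Strip leading zeros: 1001100
= 1001100


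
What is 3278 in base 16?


Divide by 16 repeatedly:
3278 ÷ 16 = 204 remainder 14 (E)
204 ÷ 16 = 12 remainder 12 (C)
12 ÷ 16 = 0 remainder 12 (C)
Reading remainders bottom-up:
= 0xCCE


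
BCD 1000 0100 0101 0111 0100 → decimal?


Each 4-bit group → digit:
  1000 → 8
  0100 → 4
  0101 → 5
  0111 → 7
  0100 → 4
= 84574


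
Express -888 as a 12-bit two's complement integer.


Original: 001101111000
Step 1 - Invert all bits: 110010000111
Step 2 - Add 1: 110010000111 + 1
= 110010001000 (represents -888)


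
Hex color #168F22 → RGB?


Hex: #168F22
R = 16₁₆ = 22
G = 8F₁₆ = 143
B = 22₁₆ = 34
= RGB(22, 143, 34)


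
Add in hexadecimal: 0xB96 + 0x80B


Align and add column by column (LSB to MSB, each column mod 16 with carry):
  0B96
+ 080B
  ----
  col 0: 6(6) + B(11) + 0 (carry in) = 17 → 1(1), carry out 1
  col 1: 9(9) + 0(0) + 1 (carry in) = 10 → A(10), carry out 0
  col 2: B(11) + 8(8) + 0 (carry in) = 19 → 3(3), carry out 1
  col 3: 0(0) + 0(0) + 1 (carry in) = 1 → 1(1), carry out 0
Reading digits MSB→LSB: 13A1
Strip leading zeros: 13A1
= 0x13A1


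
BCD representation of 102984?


Each digit → 4-bit binary:
  1 → 0001
  0 → 0000
  2 → 0010
  9 → 1001
  8 → 1000
  4 → 0100
= 0001 0000 0010 1001 1000 0100


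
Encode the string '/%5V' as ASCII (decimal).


String: '/%5V'  (4 characters)
Per-character ASCII lookup:
  '/': special character: '/' = 47
  '%': special character: '%' = 37
  '5': digits start at 48: '5' = 48 + 5 = 53
  'V': uppercase starts at 65: 'V' = 65 + 21 = 86
= 47 37 53 86


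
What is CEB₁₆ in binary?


Each hex digit → 4 binary bits:
  C = 1100
  E = 1110
  B = 1011
Concatenate: 1100 1110 1011
= 110011101011


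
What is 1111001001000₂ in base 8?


Group into 3-bit groups: 001111001001000
  001 = 1
  111 = 7
  001 = 1
  001 = 1
  000 = 0
= 0o17110


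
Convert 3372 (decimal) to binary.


Divide by 2 repeatedly:
3372 ÷ 2 = 1686 remainder 0
1686 ÷ 2 = 843 remainder 0
843 ÷ 2 = 421 remainder 1
421 ÷ 2 = 210 remainder 1
210 ÷ 2 = 105 remainder 0
105 ÷ 2 = 52 remainder 1
52 ÷ 2 = 26 remainder 0
26 ÷ 2 = 13 remainder 0
13 ÷ 2 = 6 remainder 1
6 ÷ 2 = 3 remainder 0
3 ÷ 2 = 1 remainder 1
1 ÷ 2 = 0 remainder 1
Reading remainders bottom-up:
= 110100101100


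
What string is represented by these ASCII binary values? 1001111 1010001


Codes (binary): 1001111 1010001
Per-code ASCII lookup:
  1001111 = 79  (range 65-90: uppercase, 79 - 65 = 14) → 'O'
  1010001 = 81  (range 65-90: uppercase, 81 - 65 = 16) → 'Q'
= 'OQ'


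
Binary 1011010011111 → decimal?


Positional values:
Bit 0: 1 × 2^0 = 1
Bit 1: 1 × 2^1 = 2
Bit 2: 1 × 2^2 = 4
Bit 3: 1 × 2^3 = 8
Bit 4: 1 × 2^4 = 16
Bit 7: 1 × 2^7 = 128
Bit 9: 1 × 2^9 = 512
Bit 10: 1 × 2^10 = 1024
Bit 12: 1 × 2^12 = 4096
Sum = 1 + 2 + 4 + 8 + 16 + 128 + 512 + 1024 + 4096
= 5791


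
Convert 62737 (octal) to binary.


Each octal digit → 3 binary bits:
  6 = 110
  2 = 010
  7 = 111
  3 = 011
  7 = 111
Concatenate: 110 010 111 011 111
= 110010111011111


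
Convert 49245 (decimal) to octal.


Divide by 8 repeatedly:
49245 ÷ 8 = 6155 remainder 5
6155 ÷ 8 = 769 remainder 3
769 ÷ 8 = 96 remainder 1
96 ÷ 8 = 12 remainder 0
12 ÷ 8 = 1 remainder 4
1 ÷ 8 = 0 remainder 1
Reading remainders bottom-up:
= 0o140135


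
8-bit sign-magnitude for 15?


Sign bit: 0 (positive)
Magnitude: 15 = 0001111
= 00001111


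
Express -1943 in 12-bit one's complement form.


Original: 011110010111
Invert all bits:
  bit 0: 0 → 1
  bit 1: 1 → 0
  bit 2: 1 → 0
  bit 3: 1 → 0
  bit 4: 1 → 0
  bit 5: 0 → 1
  bit 6: 0 → 1
  bit 7: 1 → 0
  bit 8: 0 → 1
  bit 9: 1 → 0
  bit 10: 1 → 0
  bit 11: 1 → 0
= 100001101000


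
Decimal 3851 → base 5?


Divide by 5 repeatedly:
3851 ÷ 5 = 770 remainder 1
770 ÷ 5 = 154 remainder 0
154 ÷ 5 = 30 remainder 4
30 ÷ 5 = 6 remainder 0
6 ÷ 5 = 1 remainder 1
1 ÷ 5 = 0 remainder 1
Reading remainders bottom-up:
= 110401


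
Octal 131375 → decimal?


Positional values:
Position 0: 5 × 8^0 = 5
Position 1: 7 × 8^1 = 56
Position 2: 3 × 8^2 = 192
Position 3: 1 × 8^3 = 512
Position 4: 3 × 8^4 = 12288
Position 5: 1 × 8^5 = 32768
Sum = 5 + 56 + 192 + 512 + 12288 + 32768
= 45821


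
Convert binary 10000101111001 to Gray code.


Binary: 10000101111001
Gray code: G = B XOR (B >> 1)
B >> 1 = 01000010111100
10000101111001 XOR 01000010111100:
  1 XOR 0 = 1
  0 XOR 1 = 1
  0 XOR 0 = 0
  0 XOR 0 = 0
  0 XOR 0 = 0
  1 XOR 0 = 1
  0 XOR 1 = 1
  1 XOR 0 = 1
  1 XOR 1 = 0
  1 XOR 1 = 0
  1 XOR 1 = 0
  0 XOR 1 = 1
  0 XOR 0 = 0
  1 XOR 0 = 1
= 11000111000101


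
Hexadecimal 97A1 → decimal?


Positional values:
Position 0: 1 × 16^0 = 1 × 1 = 1
Position 1: A × 16^1 = 10 × 16 = 160
Position 2: 7 × 16^2 = 7 × 256 = 1792
Position 3: 9 × 16^3 = 9 × 4096 = 36864
Sum = 1 + 160 + 1792 + 36864
= 38817


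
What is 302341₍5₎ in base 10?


Positional values (base 5):
  1 × 5^0 = 1 × 1 = 1
  4 × 5^1 = 4 × 5 = 20
  3 × 5^2 = 3 × 25 = 75
  2 × 5^3 = 2 × 125 = 250
  0 × 5^4 = 0 × 625 = 0
  3 × 5^5 = 3 × 3125 = 9375
Sum = 1 + 20 + 75 + 250 + 0 + 9375
= 9721


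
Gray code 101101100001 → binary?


Gray code: 101101100001
MSB stays the same: 1
Each subsequent bit = prev_binary XOR current_gray:
  B[1] = 1 XOR 0 = 1
  B[2] = 1 XOR 1 = 0
  B[3] = 0 XOR 1 = 1
  B[4] = 1 XOR 0 = 1
  B[5] = 1 XOR 1 = 0
  B[6] = 0 XOR 1 = 1
  B[7] = 1 XOR 0 = 1
  B[8] = 1 XOR 0 = 1
  B[9] = 1 XOR 0 = 1
  B[10] = 1 XOR 0 = 1
  B[11] = 1 XOR 1 = 0
= 110110111110 (3518 decimal)


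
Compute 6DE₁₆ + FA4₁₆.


Align and add column by column (LSB to MSB, each column mod 16 with carry):
  06DE
+ 0FA4
  ----
  col 0: E(14) + 4(4) + 0 (carry in) = 18 → 2(2), carry out 1
  col 1: D(13) + A(10) + 1 (carry in) = 24 → 8(8), carry out 1
  col 2: 6(6) + F(15) + 1 (carry in) = 22 → 6(6), carry out 1
  col 3: 0(0) + 0(0) + 1 (carry in) = 1 → 1(1), carry out 0
Reading digits MSB→LSB: 1682
Strip leading zeros: 1682
= 0x1682


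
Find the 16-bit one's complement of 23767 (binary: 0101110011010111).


Original: 0101110011010111
Invert all bits:
  bit 0: 0 → 1
  bit 1: 1 → 0
  bit 2: 0 → 1
  bit 3: 1 → 0
  bit 4: 1 → 0
  bit 5: 1 → 0
  bit 6: 0 → 1
  bit 7: 0 → 1
  bit 8: 1 → 0
  bit 9: 1 → 0
  bit 10: 0 → 1
  bit 11: 1 → 0
  bit 12: 0 → 1
  bit 13: 1 → 0
  bit 14: 1 → 0
  bit 15: 1 → 0
= 1010001100101000


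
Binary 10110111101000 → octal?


Group into 3-bit groups: 010110111101000
  010 = 2
  110 = 6
  111 = 7
  101 = 5
  000 = 0
= 0o26750


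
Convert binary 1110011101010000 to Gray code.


Binary: 1110011101010000
Gray code: G = B XOR (B >> 1)
B >> 1 = 0111001110101000
1110011101010000 XOR 0111001110101000:
  1 XOR 0 = 1
  1 XOR 1 = 0
  1 XOR 1 = 0
  0 XOR 1 = 1
  0 XOR 0 = 0
  1 XOR 0 = 1
  1 XOR 1 = 0
  1 XOR 1 = 0
  0 XOR 1 = 1
  1 XOR 0 = 1
  0 XOR 1 = 1
  1 XOR 0 = 1
  0 XOR 1 = 1
  0 XOR 0 = 0
  0 XOR 0 = 0
  0 XOR 0 = 0
= 1001010011111000


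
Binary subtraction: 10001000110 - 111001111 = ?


Align and subtract column by column (LSB to MSB, borrowing when needed):
  10001000110
- 00111001111
  -----------
  col 0: (0 - 0 borrow-in) - 1 → borrow from next column: (0+2) - 1 = 1, borrow out 1
  col 1: (1 - 1 borrow-in) - 1 → borrow from next column: (0+2) - 1 = 1, borrow out 1
  col 2: (1 - 1 borrow-in) - 1 → borrow from next column: (0+2) - 1 = 1, borrow out 1
  col 3: (0 - 1 borrow-in) - 1 → borrow from next column: (-1+2) - 1 = 0, borrow out 1
  col 4: (0 - 1 borrow-in) - 0 → borrow from next column: (-1+2) - 0 = 1, borrow out 1
  col 5: (0 - 1 borrow-in) - 0 → borrow from next column: (-1+2) - 0 = 1, borrow out 1
  col 6: (1 - 1 borrow-in) - 1 → borrow from next column: (0+2) - 1 = 1, borrow out 1
  col 7: (0 - 1 borrow-in) - 1 → borrow from next column: (-1+2) - 1 = 0, borrow out 1
  col 8: (0 - 1 borrow-in) - 1 → borrow from next column: (-1+2) - 1 = 0, borrow out 1
  col 9: (0 - 1 borrow-in) - 0 → borrow from next column: (-1+2) - 0 = 1, borrow out 1
  col 10: (1 - 1 borrow-in) - 0 → 0 - 0 = 0, borrow out 0
Reading bits MSB→LSB: 01001110111
Strip leading zeros: 1001110111
= 1001110111


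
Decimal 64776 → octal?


Divide by 8 repeatedly:
64776 ÷ 8 = 8097 remainder 0
8097 ÷ 8 = 1012 remainder 1
1012 ÷ 8 = 126 remainder 4
126 ÷ 8 = 15 remainder 6
15 ÷ 8 = 1 remainder 7
1 ÷ 8 = 0 remainder 1
Reading remainders bottom-up:
= 0o176410


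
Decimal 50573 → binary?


Divide by 2 repeatedly:
50573 ÷ 2 = 25286 remainder 1
25286 ÷ 2 = 12643 remainder 0
12643 ÷ 2 = 6321 remainder 1
6321 ÷ 2 = 3160 remainder 1
3160 ÷ 2 = 1580 remainder 0
1580 ÷ 2 = 790 remainder 0
790 ÷ 2 = 395 remainder 0
395 ÷ 2 = 197 remainder 1
197 ÷ 2 = 98 remainder 1
98 ÷ 2 = 49 remainder 0
49 ÷ 2 = 24 remainder 1
24 ÷ 2 = 12 remainder 0
12 ÷ 2 = 6 remainder 0
6 ÷ 2 = 3 remainder 0
3 ÷ 2 = 1 remainder 1
1 ÷ 2 = 0 remainder 1
Reading remainders bottom-up:
= 1100010110001101


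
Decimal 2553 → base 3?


Divide by 3 repeatedly:
2553 ÷ 3 = 851 remainder 0
851 ÷ 3 = 283 remainder 2
283 ÷ 3 = 94 remainder 1
94 ÷ 3 = 31 remainder 1
31 ÷ 3 = 10 remainder 1
10 ÷ 3 = 3 remainder 1
3 ÷ 3 = 1 remainder 0
1 ÷ 3 = 0 remainder 1
Reading remainders bottom-up:
= 10111120


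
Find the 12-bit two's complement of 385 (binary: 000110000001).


Original: 000110000001
Step 1 - Invert all bits: 111001111110
Step 2 - Add 1: 111001111110 + 1
= 111001111111 (represents -385)


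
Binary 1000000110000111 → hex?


Group into 4-bit nibbles: 1000000110000111
  1000 = 8
  0001 = 1
  1000 = 8
  0111 = 7
= 0x8187


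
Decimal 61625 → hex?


Divide by 16 repeatedly:
61625 ÷ 16 = 3851 remainder 9 (9)
3851 ÷ 16 = 240 remainder 11 (B)
240 ÷ 16 = 15 remainder 0 (0)
15 ÷ 16 = 0 remainder 15 (F)
Reading remainders bottom-up:
= 0xF0B9


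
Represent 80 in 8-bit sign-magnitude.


Sign bit: 0 (positive)
Magnitude: 80 = 1010000
= 01010000


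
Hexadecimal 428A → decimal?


Positional values:
Position 0: A × 16^0 = 10 × 1 = 10
Position 1: 8 × 16^1 = 8 × 16 = 128
Position 2: 2 × 16^2 = 2 × 256 = 512
Position 3: 4 × 16^3 = 4 × 4096 = 16384
Sum = 10 + 128 + 512 + 16384
= 17034


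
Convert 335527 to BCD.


Each digit → 4-bit binary:
  3 → 0011
  3 → 0011
  5 → 0101
  5 → 0101
  2 → 0010
  7 → 0111
= 0011 0011 0101 0101 0010 0111


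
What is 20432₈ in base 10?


Positional values:
Position 0: 2 × 8^0 = 2
Position 1: 3 × 8^1 = 24
Position 2: 4 × 8^2 = 256
Position 3: 0 × 8^3 = 0
Position 4: 2 × 8^4 = 8192
Sum = 2 + 24 + 256 + 0 + 8192
= 8474
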